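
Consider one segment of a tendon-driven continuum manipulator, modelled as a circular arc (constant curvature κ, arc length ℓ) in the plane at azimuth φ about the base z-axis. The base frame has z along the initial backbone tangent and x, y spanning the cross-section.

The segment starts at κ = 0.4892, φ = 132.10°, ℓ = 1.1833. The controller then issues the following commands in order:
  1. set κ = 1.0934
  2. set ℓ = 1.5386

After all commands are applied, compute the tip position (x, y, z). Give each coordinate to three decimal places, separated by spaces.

initial: κ=0.4892, φ=132.10°, ℓ=1.1833
cmd 1: set κ=1.0934 → (κ,φ,ℓ)=(1.0934,132.10°,1.1833) → tip=(-0.4455,0.4930,0.8797)
cmd 2: set ℓ=1.5386 → (κ,φ,ℓ)=(1.0934,132.10°,1.5386) → tip=(-0.6814,0.7541,0.9089)

-0.681 0.754 0.909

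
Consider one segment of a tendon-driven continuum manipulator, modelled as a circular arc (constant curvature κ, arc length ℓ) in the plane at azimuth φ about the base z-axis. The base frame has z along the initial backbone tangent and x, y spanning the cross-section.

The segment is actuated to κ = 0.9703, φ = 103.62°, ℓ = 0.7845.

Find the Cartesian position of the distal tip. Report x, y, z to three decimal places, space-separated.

-0.067 0.276 0.711

θ = κ·ℓ = 0.9703 × 0.7845 = 0.76120 rad
ρ = (1 − cos θ)/κ = (1 − 0.72401)/0.9703 = 0.28444
z = sin θ / κ = 0.68979/0.9703 = 0.71090
x = ρ cos φ = 0.28444 × cos(103.62°) = -0.06698
y = ρ sin φ = 0.28444 × sin(103.62°) = 0.27644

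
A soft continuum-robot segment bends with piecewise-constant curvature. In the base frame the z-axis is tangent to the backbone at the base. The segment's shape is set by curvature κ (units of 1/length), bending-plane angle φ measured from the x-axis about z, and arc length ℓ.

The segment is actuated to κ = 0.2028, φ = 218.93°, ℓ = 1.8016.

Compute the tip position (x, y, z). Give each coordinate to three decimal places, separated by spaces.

θ = κ·ℓ = 0.2028 × 1.8016 = 0.36536 rad
ρ = (1 − cos θ)/κ = (1 − 0.93399)/0.2028 = 0.32548
z = sin θ / κ = 0.35729/0.2028 = 1.76178
x = ρ cos φ = 0.32548 × cos(218.93°) = -0.25319
y = ρ sin φ = 0.32548 × sin(218.93°) = -0.20452

-0.253 -0.205 1.762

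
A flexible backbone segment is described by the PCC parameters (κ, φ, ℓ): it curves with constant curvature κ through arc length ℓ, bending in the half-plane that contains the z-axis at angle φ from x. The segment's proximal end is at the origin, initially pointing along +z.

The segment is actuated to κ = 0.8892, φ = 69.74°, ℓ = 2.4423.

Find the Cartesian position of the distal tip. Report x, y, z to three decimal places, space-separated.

θ = κ·ℓ = 0.8892 × 2.4423 = 2.17169 rad
ρ = (1 − cos θ)/κ = (1 − -0.56538)/0.8892 = 1.76044
z = sin θ / κ = 0.82483/0.8892 = 0.92761
x = ρ cos φ = 1.76044 × cos(69.74°) = 0.60961
y = ρ sin φ = 1.76044 × sin(69.74°) = 1.65152

0.610 1.652 0.928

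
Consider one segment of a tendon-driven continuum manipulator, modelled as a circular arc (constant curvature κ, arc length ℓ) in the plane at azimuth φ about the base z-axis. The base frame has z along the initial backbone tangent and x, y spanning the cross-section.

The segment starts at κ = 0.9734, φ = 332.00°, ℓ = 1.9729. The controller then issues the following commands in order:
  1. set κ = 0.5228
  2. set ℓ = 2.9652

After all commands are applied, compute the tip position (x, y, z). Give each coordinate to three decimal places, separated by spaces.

initial: κ=0.9734, φ=332.00°, ℓ=1.9729
cmd 1: set κ=0.5228 → (κ,φ,ℓ)=(0.5228,332.00°,1.9729) → tip=(0.8215,-0.4368,1.6412)
cmd 2: set ℓ=2.9652 → (κ,φ,ℓ)=(0.5228,332.00°,2.9652) → tip=(1.6541,-0.8795,1.9124)

1.654 -0.880 1.912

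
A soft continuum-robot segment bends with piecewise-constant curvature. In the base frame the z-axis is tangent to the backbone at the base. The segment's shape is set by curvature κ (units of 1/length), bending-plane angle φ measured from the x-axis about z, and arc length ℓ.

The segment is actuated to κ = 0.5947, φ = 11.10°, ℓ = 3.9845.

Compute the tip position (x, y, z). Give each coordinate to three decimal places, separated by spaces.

θ = κ·ℓ = 0.5947 × 3.9845 = 2.36958 rad
ρ = (1 − cos θ)/κ = (1 − -0.71651)/0.5947 = 2.88635
z = sin θ / κ = 0.69758/0.5947 = 1.17299
x = ρ cos φ = 2.88635 × cos(11.10°) = 2.83235
y = ρ sin φ = 2.88635 × sin(11.10°) = 0.55568

2.832 0.556 1.173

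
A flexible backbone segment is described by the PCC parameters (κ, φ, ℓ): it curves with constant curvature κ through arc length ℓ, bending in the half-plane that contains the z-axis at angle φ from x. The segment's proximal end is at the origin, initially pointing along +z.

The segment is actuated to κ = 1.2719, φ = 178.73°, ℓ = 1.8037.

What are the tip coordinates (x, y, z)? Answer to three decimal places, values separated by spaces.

θ = κ·ℓ = 1.2719 × 1.8037 = 2.29413 rad
ρ = (1 − cos θ)/κ = (1 − -0.66188)/1.2719 = 1.30662
z = sin θ / κ = 0.74961/1.2719 = 0.58936
x = ρ cos φ = 1.30662 × cos(178.73°) = -1.30629
y = ρ sin φ = 1.30662 × sin(178.73°) = 0.02896

-1.306 0.029 0.589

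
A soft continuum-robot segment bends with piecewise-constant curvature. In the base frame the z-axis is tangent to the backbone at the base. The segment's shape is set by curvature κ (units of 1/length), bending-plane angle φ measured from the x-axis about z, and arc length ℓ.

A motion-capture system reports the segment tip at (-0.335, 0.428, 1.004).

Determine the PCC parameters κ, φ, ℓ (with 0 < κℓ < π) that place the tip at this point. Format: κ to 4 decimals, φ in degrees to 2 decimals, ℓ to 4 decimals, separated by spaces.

ρ = √(x²+y²) = √(-0.335² + 0.428²) = 0.54352
φ = atan2(y, x) mod 360° = atan2(0.428, -0.335) = 128.0507°
|p|² = ρ² + z² = 0.54352² + 1.004² = 1.30343
κ = 2ρ / |p|² = 2×0.54352 / 1.30343 = 0.83398
θ = 2·atan2(ρ, z) = 2·atan2(0.54352, 1.004) = 0.99236 rad
ℓ = θ/κ = 0.99236/0.83398 = 1.18990

0.8340 128.05 1.1899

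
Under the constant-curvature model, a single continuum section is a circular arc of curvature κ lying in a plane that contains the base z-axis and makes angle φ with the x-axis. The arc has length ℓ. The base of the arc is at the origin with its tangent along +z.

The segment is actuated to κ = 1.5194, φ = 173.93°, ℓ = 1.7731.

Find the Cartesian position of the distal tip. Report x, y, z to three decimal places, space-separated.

-1.244 0.132 0.285

θ = κ·ℓ = 1.5194 × 1.7731 = 2.69405 rad
ρ = (1 − cos θ)/κ = (1 − -0.90151)/1.5194 = 1.25149
z = sin θ / κ = 0.43275/1.5194 = 0.28482
x = ρ cos φ = 1.25149 × cos(173.93°) = -1.24447
y = ρ sin φ = 1.25149 × sin(173.93°) = 0.13234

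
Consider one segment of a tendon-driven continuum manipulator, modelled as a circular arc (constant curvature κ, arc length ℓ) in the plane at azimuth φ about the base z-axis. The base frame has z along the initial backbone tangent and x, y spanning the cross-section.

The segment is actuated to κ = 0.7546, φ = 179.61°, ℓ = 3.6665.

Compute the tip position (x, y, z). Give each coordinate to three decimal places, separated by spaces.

-2.558 0.017 0.485

θ = κ·ℓ = 0.7546 × 3.6665 = 2.76674 rad
ρ = (1 − cos θ)/κ = (1 − -0.93056)/0.7546 = 2.55839
z = sin θ / κ = 0.36613/0.7546 = 0.48520
x = ρ cos φ = 2.55839 × cos(179.61°) = -2.55833
y = ρ sin φ = 2.55839 × sin(179.61°) = 0.01741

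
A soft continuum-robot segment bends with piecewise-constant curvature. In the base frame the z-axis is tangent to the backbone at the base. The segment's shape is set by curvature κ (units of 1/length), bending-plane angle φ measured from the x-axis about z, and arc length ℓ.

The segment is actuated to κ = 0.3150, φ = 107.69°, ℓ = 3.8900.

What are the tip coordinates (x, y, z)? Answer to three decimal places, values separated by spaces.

-0.638 2.000 2.987

θ = κ·ℓ = 0.3150 × 3.8900 = 1.22535 rad
ρ = (1 − cos θ)/κ = (1 − 0.33862)/0.3150 = 2.09963
z = sin θ / κ = 0.94092/0.3150 = 2.98706
x = ρ cos φ = 2.09963 × cos(107.69°) = -0.63801
y = ρ sin φ = 2.09963 × sin(107.69°) = 2.00035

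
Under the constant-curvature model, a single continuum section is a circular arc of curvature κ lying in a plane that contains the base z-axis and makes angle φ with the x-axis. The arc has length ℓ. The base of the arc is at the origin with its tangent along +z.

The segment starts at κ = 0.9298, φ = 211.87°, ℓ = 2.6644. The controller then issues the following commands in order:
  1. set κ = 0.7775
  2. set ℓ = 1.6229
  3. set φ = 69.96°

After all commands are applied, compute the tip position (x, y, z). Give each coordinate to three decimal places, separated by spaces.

0.307 0.841 1.225

initial: κ=0.9298, φ=211.87°, ℓ=2.6644
cmd 1: set κ=0.7775 → (κ,φ,ℓ)=(0.7775,211.87°,2.6644) → tip=(-1.6167,-1.0051,1.1282)
cmd 2: set ℓ=1.6229 → (κ,φ,ℓ)=(0.7775,211.87°,1.6229) → tip=(-0.7601,-0.4726,1.2253)
cmd 3: set φ=69.96° → (κ,φ,ℓ)=(0.7775,69.96°,1.6229) → tip=(0.3067,0.8409,1.2253)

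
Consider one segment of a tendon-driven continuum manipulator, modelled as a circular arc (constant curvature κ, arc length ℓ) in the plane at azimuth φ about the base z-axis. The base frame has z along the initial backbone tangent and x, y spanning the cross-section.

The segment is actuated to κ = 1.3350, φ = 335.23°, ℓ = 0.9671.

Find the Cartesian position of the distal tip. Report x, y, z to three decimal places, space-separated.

θ = κ·ℓ = 1.3350 × 0.9671 = 1.29108 rad
ρ = (1 − cos θ)/κ = (1 − 0.27608)/1.3350 = 0.54226
z = sin θ / κ = 0.96113/1.3350 = 0.71995
x = ρ cos φ = 0.54226 × cos(335.23°) = 0.49237
y = ρ sin φ = 0.54226 × sin(335.23°) = -0.22719

0.492 -0.227 0.720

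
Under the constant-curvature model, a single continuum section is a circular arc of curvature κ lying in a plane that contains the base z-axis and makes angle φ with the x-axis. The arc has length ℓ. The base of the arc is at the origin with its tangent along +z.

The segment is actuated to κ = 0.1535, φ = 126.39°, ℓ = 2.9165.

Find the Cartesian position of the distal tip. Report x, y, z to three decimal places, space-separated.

θ = κ·ℓ = 0.1535 × 2.9165 = 0.44768 rad
ρ = (1 − cos θ)/κ = (1 − 0.90145)/0.1535 = 0.64200
z = sin θ / κ = 0.43288/0.1535 = 2.82005
x = ρ cos φ = 0.64200 × cos(126.39°) = -0.38089
y = ρ sin φ = 0.64200 × sin(126.39°) = 0.51681

-0.381 0.517 2.820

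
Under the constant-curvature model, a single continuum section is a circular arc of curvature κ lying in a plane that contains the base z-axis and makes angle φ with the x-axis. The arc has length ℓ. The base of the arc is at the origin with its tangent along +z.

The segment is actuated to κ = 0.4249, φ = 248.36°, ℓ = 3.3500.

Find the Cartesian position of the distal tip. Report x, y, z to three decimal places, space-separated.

-0.740 -1.866 2.328

θ = κ·ℓ = 0.4249 × 3.3500 = 1.42342 rad
ρ = (1 − cos θ)/κ = (1 − 0.14685)/0.4249 = 2.00789
z = sin θ / κ = 0.98916/0.4249 = 2.32798
x = ρ cos φ = 2.00789 × cos(248.36°) = -0.74046
y = ρ sin φ = 2.00789 × sin(248.36°) = -1.86637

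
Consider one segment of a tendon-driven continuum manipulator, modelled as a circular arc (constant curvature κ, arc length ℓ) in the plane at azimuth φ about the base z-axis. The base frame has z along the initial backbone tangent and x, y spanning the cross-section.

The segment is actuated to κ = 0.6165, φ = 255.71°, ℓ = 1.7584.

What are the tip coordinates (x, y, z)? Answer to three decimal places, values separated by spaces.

θ = κ·ℓ = 0.6165 × 1.7584 = 1.08405 rad
ρ = (1 − cos θ)/κ = (1 − 0.46775)/0.6165 = 0.86334
z = sin θ / κ = 0.88386/0.6165 = 1.43368
x = ρ cos φ = 0.86334 × cos(255.71°) = -0.21310
y = ρ sin φ = 0.86334 × sin(255.71°) = -0.83663

-0.213 -0.837 1.434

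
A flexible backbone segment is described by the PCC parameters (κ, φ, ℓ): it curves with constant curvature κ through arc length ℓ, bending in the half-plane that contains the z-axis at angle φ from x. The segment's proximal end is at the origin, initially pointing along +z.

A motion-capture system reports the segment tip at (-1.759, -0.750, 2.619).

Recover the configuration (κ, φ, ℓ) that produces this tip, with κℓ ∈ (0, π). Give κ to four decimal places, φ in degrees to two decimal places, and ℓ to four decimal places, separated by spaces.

ρ = √(x²+y²) = √(-1.759² + -0.750²) = 1.91222
φ = atan2(y, x) mod 360° = atan2(-0.750, -1.759) = 203.0924°
|p|² = ρ² + z² = 1.91222² + 2.619² = 10.51574
κ = 2ρ / |p|² = 2×1.91222 / 10.51574 = 0.36369
θ = 2·atan2(ρ, z) = 2·atan2(1.91222, 2.619) = 1.26133 rad
ℓ = θ/κ = 1.26133/0.36369 = 3.46817

0.3637 203.09 3.4682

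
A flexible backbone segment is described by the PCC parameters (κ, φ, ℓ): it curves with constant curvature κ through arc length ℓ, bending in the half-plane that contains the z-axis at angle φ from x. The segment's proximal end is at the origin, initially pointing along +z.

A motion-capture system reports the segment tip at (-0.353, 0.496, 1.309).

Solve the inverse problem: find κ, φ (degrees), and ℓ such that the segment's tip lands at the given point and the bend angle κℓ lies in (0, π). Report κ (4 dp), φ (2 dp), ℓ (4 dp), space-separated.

ρ = √(x²+y²) = √(-0.353² + 0.496²) = 0.60879
φ = atan2(y, x) mod 360° = atan2(0.496, -0.353) = 125.4392°
|p|² = ρ² + z² = 0.60879² + 1.309² = 2.08411
κ = 2ρ / |p|² = 2×0.60879 / 2.08411 = 0.58422
θ = 2·atan2(ρ, z) = 2·atan2(0.60879, 1.309) = 0.87065 rad
ℓ = θ/κ = 0.87065/0.58422 = 1.49027

0.5842 125.44 1.4903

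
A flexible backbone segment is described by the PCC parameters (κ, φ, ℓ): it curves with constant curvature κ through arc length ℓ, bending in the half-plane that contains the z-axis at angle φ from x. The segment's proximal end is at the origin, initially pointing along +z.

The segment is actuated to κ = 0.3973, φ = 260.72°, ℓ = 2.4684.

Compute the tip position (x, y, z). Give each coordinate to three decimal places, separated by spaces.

θ = κ·ℓ = 0.3973 × 2.4684 = 0.98070 rad
ρ = (1 − cos θ)/κ = (1 − 0.55644)/0.3973 = 1.11642
z = sin θ / κ = 0.83088/0.3973 = 2.09133
x = ρ cos φ = 1.11642 × cos(260.72°) = -0.18003
y = ρ sin φ = 1.11642 × sin(260.72°) = -1.10181

-0.180 -1.102 2.091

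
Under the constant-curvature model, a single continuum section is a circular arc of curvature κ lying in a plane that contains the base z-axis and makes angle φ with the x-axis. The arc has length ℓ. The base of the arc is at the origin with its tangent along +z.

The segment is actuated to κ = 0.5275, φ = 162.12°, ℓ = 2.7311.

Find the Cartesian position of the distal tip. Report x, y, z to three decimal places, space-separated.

-1.570 0.507 1.880

θ = κ·ℓ = 0.5275 × 2.7311 = 1.44066 rad
ρ = (1 − cos θ)/κ = (1 − 0.12977)/0.5275 = 1.64972
z = sin θ / κ = 0.99154/0.5275 = 1.87970
x = ρ cos φ = 1.64972 × cos(162.12°) = -1.57004
y = ρ sin φ = 1.64972 × sin(162.12°) = 0.50650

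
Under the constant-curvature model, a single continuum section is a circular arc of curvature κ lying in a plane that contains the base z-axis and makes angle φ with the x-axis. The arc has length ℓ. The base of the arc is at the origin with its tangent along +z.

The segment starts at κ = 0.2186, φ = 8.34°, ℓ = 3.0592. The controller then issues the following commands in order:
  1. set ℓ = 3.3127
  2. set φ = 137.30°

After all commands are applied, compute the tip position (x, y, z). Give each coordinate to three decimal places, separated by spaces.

-0.844 0.778 3.031

initial: κ=0.2186, φ=8.34°, ℓ=3.0592
cmd 1: set ℓ=3.3127 → (κ,φ,ℓ)=(0.2186,8.34°,3.3127) → tip=(1.1358,0.1665,3.0307)
cmd 2: set φ=137.30° → (κ,φ,ℓ)=(0.2186,137.30°,3.3127) → tip=(-0.8436,0.7785,3.0307)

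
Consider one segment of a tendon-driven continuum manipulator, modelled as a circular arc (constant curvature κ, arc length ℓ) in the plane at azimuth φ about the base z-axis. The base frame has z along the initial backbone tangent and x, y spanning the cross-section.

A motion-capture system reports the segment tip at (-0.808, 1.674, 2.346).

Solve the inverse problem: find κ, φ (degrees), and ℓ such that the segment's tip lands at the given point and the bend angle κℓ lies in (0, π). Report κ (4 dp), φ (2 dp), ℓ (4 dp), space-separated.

0.4150 115.77 3.2294

ρ = √(x²+y²) = √(-0.808² + 1.674²) = 1.85880
φ = atan2(y, x) mod 360° = atan2(1.674, -0.808) = 115.7655°
|p|² = ρ² + z² = 1.85880² + 2.346² = 8.95886
κ = 2ρ / |p|² = 2×1.85880 / 8.95886 = 0.41496
θ = 2·atan2(ρ, z) = 2·atan2(1.85880, 2.346) = 1.34009 rad
ℓ = θ/κ = 1.34009/0.41496 = 3.22941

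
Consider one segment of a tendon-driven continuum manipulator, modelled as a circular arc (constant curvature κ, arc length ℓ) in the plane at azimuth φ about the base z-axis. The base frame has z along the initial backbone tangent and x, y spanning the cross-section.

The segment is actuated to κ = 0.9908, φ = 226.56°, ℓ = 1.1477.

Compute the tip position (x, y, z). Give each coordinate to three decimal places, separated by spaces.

-0.402 -0.425 0.916

θ = κ·ℓ = 0.9908 × 1.1477 = 1.13714 rad
ρ = (1 − cos θ)/κ = (1 − 0.42019)/0.9908 = 0.58519
z = sin θ / κ = 0.90744/0.9908 = 0.91586
x = ρ cos φ = 0.58519 × cos(226.56°) = -0.40238
y = ρ sin φ = 0.58519 × sin(226.56°) = -0.42491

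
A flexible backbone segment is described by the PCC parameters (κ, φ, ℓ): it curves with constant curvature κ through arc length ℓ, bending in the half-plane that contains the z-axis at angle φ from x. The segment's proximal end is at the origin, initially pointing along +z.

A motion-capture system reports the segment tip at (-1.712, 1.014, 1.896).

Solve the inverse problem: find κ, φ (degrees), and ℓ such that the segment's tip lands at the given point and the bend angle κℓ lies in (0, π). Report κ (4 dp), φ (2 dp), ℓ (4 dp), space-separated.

0.5268 149.36 3.0733

ρ = √(x²+y²) = √(-1.712² + 1.014²) = 1.98976
φ = atan2(y, x) mod 360° = atan2(1.014, -1.712) = 149.3622°
|p|² = ρ² + z² = 1.98976² + 1.896² = 7.55396
κ = 2ρ / |p|² = 2×1.98976 / 7.55396 = 0.52681
θ = 2·atan2(ρ, z) = 2·atan2(1.98976, 1.896) = 1.61904 rad
ℓ = θ/κ = 1.61904/0.52681 = 3.07329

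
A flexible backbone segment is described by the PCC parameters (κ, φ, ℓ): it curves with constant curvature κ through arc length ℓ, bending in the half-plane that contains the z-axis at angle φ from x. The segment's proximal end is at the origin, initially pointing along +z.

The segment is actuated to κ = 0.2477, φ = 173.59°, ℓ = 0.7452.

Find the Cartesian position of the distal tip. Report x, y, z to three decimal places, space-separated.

-0.068 0.008 0.741

θ = κ·ℓ = 0.2477 × 0.7452 = 0.18459 rad
ρ = (1 − cos θ)/κ = (1 − 0.98301)/0.2477 = 0.06858
z = sin θ / κ = 0.18354/0.2477 = 0.74098
x = ρ cos φ = 0.06858 × cos(173.59°) = -0.06815
y = ρ sin φ = 0.06858 × sin(173.59°) = 0.00766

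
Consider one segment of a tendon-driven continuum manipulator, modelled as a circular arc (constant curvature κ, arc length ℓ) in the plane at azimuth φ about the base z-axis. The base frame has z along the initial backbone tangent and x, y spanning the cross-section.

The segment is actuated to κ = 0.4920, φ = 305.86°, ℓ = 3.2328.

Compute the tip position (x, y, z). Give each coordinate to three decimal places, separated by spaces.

1.214 -1.680 2.032

θ = κ·ℓ = 0.4920 × 3.2328 = 1.59054 rad
ρ = (1 − cos θ)/κ = (1 − -0.01974)/0.4920 = 2.07264
z = sin θ / κ = 0.99981/0.4920 = 2.03212
x = ρ cos φ = 2.07264 × cos(305.86°) = 1.21417
y = ρ sin φ = 2.07264 × sin(305.86°) = -1.67977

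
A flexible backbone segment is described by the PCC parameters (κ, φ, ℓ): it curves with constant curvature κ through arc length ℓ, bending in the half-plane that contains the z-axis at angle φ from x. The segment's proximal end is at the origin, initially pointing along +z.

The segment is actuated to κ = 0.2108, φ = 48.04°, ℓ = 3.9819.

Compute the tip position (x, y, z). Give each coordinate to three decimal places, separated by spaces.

1.053 1.171 3.531

θ = κ·ℓ = 0.2108 × 3.9819 = 0.83938 rad
ρ = (1 − cos θ)/κ = (1 − 0.66792)/0.2108 = 1.57533
z = sin θ / κ = 0.74423/0.2108 = 3.53051
x = ρ cos φ = 1.57533 × cos(48.04°) = 1.05328
y = ρ sin φ = 1.57533 × sin(48.04°) = 1.17143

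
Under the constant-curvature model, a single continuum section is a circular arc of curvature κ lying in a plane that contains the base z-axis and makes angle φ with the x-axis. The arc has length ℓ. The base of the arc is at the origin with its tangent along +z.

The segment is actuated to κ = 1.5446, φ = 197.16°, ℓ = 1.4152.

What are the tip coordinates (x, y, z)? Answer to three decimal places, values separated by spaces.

θ = κ·ℓ = 1.5446 × 1.4152 = 2.18592 rad
ρ = (1 − cos θ)/κ = (1 − -0.57706)/1.5446 = 1.02101
z = sin θ / κ = 0.81670/1.5446 = 0.52875
x = ρ cos φ = 1.02101 × cos(197.16°) = -0.97556
y = ρ sin φ = 1.02101 × sin(197.16°) = -0.30124

-0.976 -0.301 0.529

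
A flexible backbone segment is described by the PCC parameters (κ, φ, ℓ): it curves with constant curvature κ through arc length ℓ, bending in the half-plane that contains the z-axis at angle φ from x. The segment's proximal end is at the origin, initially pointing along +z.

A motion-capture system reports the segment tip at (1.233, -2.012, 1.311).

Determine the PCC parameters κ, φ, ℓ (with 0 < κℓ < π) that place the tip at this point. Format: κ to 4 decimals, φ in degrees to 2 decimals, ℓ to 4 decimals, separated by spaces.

0.6476 301.50 3.2848

ρ = √(x²+y²) = √(1.233² + -2.012²) = 2.35975
φ = atan2(y, x) mod 360° = atan2(-2.012, 1.233) = 301.5009°
|p|² = ρ² + z² = 2.35975² + 1.311² = 7.28715
κ = 2ρ / |p|² = 2×2.35975 / 7.28715 = 0.64765
θ = 2·atan2(ρ, z) = 2·atan2(2.35975, 1.311) = 2.12738 rad
ℓ = θ/κ = 2.12738/0.64765 = 3.28478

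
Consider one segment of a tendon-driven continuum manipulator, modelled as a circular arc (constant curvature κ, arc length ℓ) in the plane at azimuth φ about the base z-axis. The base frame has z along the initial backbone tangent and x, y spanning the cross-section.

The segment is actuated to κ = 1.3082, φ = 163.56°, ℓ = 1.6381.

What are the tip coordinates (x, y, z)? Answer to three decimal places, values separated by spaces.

θ = κ·ℓ = 1.3082 × 1.6381 = 2.14296 rad
ρ = (1 − cos θ)/κ = (1 − -0.54145)/1.3082 = 1.17830
z = sin θ / κ = 0.84073/1.3082 = 0.64266
x = ρ cos φ = 1.17830 × cos(163.56°) = -1.13013
y = ρ sin φ = 1.17830 × sin(163.56°) = 0.33347

-1.130 0.333 0.643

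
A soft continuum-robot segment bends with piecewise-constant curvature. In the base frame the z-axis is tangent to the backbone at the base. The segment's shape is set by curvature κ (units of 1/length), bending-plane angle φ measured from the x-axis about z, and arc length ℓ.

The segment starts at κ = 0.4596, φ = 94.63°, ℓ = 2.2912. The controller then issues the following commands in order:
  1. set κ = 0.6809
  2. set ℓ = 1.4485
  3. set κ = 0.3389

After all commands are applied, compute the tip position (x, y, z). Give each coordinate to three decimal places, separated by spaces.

-0.028 0.347 1.391

initial: κ=0.4596, φ=94.63°, ℓ=2.2912
cmd 1: set κ=0.6809 → (κ,φ,ℓ)=(0.6809,94.63°,2.2912) → tip=(-0.1173,1.4482,1.4686)
cmd 2: set ℓ=1.4485 → (κ,φ,ℓ)=(0.6809,94.63°,1.4485) → tip=(-0.0531,0.6561,1.2248)
cmd 3: set κ=0.3389 → (κ,φ,ℓ)=(0.3389,94.63°,1.4485) → tip=(-0.0281,0.3473,1.3910)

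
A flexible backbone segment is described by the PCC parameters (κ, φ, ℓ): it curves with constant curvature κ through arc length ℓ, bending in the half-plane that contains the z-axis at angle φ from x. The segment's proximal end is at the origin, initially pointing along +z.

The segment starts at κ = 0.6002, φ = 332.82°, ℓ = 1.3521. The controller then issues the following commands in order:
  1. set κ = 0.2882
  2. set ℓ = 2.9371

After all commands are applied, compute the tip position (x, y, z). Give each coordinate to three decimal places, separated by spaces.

1.041 -0.535 2.599

initial: κ=0.6002, φ=332.82°, ℓ=1.3521
cmd 1: set κ=0.2882 → (κ,φ,ℓ)=(0.2882,332.82°,1.3521) → tip=(0.2314,-0.1188,1.3181)
cmd 2: set ℓ=2.9371 → (κ,φ,ℓ)=(0.2882,332.82°,2.9371) → tip=(1.0413,-0.5347,2.5987)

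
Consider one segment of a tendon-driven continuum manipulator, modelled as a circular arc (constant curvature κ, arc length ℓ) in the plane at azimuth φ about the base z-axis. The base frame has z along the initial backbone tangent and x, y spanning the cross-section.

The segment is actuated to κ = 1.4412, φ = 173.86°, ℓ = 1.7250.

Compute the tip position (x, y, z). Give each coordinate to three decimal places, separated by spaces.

-1.237 0.133 0.423

θ = κ·ℓ = 1.4412 × 1.7250 = 2.48607 rad
ρ = (1 − cos θ)/κ = (1 − -0.79273)/1.4412 = 1.24391
z = sin θ / κ = 0.60957/1.4412 = 0.42296
x = ρ cos φ = 1.24391 × cos(173.86°) = -1.23678
y = ρ sin φ = 1.24391 × sin(173.86°) = 0.13305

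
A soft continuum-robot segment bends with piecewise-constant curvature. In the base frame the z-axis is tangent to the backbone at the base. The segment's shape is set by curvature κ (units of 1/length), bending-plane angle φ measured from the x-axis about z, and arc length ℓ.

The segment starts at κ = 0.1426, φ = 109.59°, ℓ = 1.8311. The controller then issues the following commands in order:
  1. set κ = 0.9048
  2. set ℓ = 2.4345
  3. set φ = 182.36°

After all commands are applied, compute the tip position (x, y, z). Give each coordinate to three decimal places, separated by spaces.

initial: κ=0.1426, φ=109.59°, ℓ=1.8311
cmd 1: set κ=0.9048 → (κ,φ,ℓ)=(0.9048,109.59°,1.8311) → tip=(-0.4024,1.1307,1.1011)
cmd 2: set ℓ=2.4345 → (κ,φ,ℓ)=(0.9048,109.59°,2.4345) → tip=(-0.5895,1.6563,0.8918)
cmd 3: set φ=182.36° → (κ,φ,ℓ)=(0.9048,182.36°,2.4345) → tip=(-1.7566,-0.0724,0.8918)

-1.757 -0.072 0.892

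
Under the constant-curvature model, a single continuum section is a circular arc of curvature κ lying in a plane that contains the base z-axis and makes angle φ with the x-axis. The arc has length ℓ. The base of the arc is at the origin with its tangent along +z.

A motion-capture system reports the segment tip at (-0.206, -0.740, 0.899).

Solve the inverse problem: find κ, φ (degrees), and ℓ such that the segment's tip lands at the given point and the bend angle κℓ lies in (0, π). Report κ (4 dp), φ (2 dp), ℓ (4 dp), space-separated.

1.0987 254.44 1.2871

ρ = √(x²+y²) = √(-0.206² + -0.740²) = 0.76814
φ = atan2(y, x) mod 360° = atan2(-0.740, -0.206) = 254.4439°
|p|² = ρ² + z² = 0.76814² + 0.899² = 1.39824
κ = 2ρ / |p|² = 2×0.76814 / 1.39824 = 1.09872
θ = 2·atan2(ρ, z) = 2·atan2(0.76814, 0.899) = 1.41413 rad
ℓ = θ/κ = 1.41413/1.09872 = 1.28706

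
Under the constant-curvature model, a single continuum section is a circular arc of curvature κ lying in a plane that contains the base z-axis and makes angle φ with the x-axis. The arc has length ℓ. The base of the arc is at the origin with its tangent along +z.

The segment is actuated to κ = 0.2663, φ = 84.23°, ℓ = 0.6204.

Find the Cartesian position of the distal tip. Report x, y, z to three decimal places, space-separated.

θ = κ·ℓ = 0.2663 × 0.6204 = 0.16521 rad
ρ = (1 − cos θ)/κ = (1 − 0.98638)/0.2663 = 0.05113
z = sin θ / κ = 0.16446/0.2663 = 0.61758
x = ρ cos φ = 0.05113 × cos(84.23°) = 0.00514
y = ρ sin φ = 0.05113 × sin(84.23°) = 0.05087

0.005 0.051 0.618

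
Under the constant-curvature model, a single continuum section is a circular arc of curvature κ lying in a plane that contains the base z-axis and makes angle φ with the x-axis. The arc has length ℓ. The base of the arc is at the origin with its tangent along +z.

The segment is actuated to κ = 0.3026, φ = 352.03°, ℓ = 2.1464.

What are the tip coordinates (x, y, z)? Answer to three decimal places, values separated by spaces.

θ = κ·ℓ = 0.3026 × 2.1464 = 0.64950 rad
ρ = (1 − cos θ)/κ = (1 − 0.79639)/0.3026 = 0.67288
z = sin θ / κ = 0.60479/0.3026 = 1.99864
x = ρ cos φ = 0.67288 × cos(352.03°) = 0.66638
y = ρ sin φ = 0.67288 × sin(352.03°) = -0.09330

0.666 -0.093 1.999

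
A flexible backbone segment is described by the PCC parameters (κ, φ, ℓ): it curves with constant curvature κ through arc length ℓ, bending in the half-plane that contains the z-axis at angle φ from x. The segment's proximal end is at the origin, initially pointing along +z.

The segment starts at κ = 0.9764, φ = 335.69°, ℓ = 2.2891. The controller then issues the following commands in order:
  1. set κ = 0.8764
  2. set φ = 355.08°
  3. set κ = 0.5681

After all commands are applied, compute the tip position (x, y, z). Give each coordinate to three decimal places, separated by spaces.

1.285 -0.111 1.696

initial: κ=0.9764, φ=335.69°, ℓ=2.2891
cmd 1: set κ=0.8764 → (κ,φ,ℓ)=(0.8764,335.69°,2.2891) → tip=(1.4784,-0.6678,1.0346)
cmd 2: set φ=355.08° → (κ,φ,ℓ)=(0.8764,355.08°,2.2891) → tip=(1.6163,-0.1391,1.0346)
cmd 3: set κ=0.5681 → (κ,φ,ℓ)=(0.5681,355.08°,2.2891) → tip=(1.2854,-0.1106,1.6963)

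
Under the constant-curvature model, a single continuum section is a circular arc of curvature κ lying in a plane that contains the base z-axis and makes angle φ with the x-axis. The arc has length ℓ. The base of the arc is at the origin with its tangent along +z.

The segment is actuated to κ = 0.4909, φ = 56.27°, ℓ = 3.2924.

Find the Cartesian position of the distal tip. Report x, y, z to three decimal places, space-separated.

1.183 1.771 2.035

θ = κ·ℓ = 0.4909 × 3.2924 = 1.61624 rad
ρ = (1 − cos θ)/κ = (1 − -0.04543)/0.4909 = 2.12961
z = sin θ / κ = 0.99897/0.4909 = 2.03497
x = ρ cos φ = 2.12961 × cos(56.27°) = 1.18253
y = ρ sin φ = 2.12961 × sin(56.27°) = 1.77112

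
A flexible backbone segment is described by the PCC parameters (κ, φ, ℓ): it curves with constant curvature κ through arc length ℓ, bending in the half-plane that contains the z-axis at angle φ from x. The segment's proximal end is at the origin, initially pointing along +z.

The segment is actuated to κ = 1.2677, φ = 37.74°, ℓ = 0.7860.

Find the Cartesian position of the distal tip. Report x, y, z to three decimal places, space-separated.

θ = κ·ℓ = 1.2677 × 0.7860 = 0.99641 rad
ρ = (1 − cos θ)/κ = (1 − 0.54332)/1.2677 = 0.36024
z = sin θ / κ = 0.83953/1.2677 = 0.66224
x = ρ cos φ = 0.36024 × cos(37.74°) = 0.28488
y = ρ sin φ = 0.36024 × sin(37.74°) = 0.22050

0.285 0.220 0.662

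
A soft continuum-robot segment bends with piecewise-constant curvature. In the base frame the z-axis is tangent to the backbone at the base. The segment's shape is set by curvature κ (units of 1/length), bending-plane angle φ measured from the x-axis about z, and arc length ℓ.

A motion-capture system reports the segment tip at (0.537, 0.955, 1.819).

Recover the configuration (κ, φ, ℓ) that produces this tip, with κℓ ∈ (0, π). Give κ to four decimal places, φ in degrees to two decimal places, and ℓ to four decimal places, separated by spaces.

ρ = √(x²+y²) = √(0.537² + 0.955²) = 1.09562
φ = atan2(y, x) mod 360° = atan2(0.955, 0.537) = 60.6508°
|p|² = ρ² + z² = 1.09562² + 1.819² = 4.50915
κ = 2ρ / |p|² = 2×1.09562 / 4.50915 = 0.48596
θ = 2·atan2(ρ, z) = 2·atan2(1.09562, 1.819) = 1.08425 rad
ℓ = θ/κ = 1.08425/0.48596 = 2.23117

0.4860 60.65 2.2312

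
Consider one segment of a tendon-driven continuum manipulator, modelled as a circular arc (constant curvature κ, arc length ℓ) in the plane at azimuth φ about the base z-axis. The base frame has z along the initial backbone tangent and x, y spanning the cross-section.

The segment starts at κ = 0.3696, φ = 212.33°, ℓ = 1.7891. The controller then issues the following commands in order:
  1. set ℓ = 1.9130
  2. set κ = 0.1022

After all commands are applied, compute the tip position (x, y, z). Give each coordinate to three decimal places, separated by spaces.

-0.158 -0.100 1.901

initial: κ=0.3696, φ=212.33°, ℓ=1.7891
cmd 1: set ℓ=1.9130 → (κ,φ,ℓ)=(0.3696,212.33°,1.9130) → tip=(-0.5480,-0.3469,1.7575)
cmd 2: set κ=0.1022 → (κ,φ,ℓ)=(0.1022,212.33°,1.9130) → tip=(-0.1575,-0.0997,1.9008)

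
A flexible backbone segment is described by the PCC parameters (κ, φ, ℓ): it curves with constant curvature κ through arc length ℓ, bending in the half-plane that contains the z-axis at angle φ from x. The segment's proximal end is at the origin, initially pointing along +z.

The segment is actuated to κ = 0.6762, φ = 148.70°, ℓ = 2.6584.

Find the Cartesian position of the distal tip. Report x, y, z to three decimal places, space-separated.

-1.548 0.941 1.441

θ = κ·ℓ = 0.6762 × 2.6584 = 1.79761 rad
ρ = (1 − cos θ)/κ = (1 − -0.22487)/0.6762 = 1.81141
z = sin θ / κ = 0.97439/0.6762 = 1.44098
x = ρ cos φ = 1.81141 × cos(148.70°) = -1.54777
y = ρ sin φ = 1.81141 × sin(148.70°) = 0.94106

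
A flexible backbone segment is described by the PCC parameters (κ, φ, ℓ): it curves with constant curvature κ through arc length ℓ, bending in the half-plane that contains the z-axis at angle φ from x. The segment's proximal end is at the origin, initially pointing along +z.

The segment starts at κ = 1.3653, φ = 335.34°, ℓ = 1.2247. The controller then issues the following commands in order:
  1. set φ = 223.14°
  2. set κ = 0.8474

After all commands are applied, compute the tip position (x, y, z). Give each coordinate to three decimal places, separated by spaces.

-0.424 -0.397 1.016

initial: κ=1.3653, φ=335.34°, ℓ=1.2247
cmd 1: set φ=223.14° → (κ,φ,ℓ)=(1.3653,223.14°,1.2247) → tip=(-0.5885,-0.5515,0.7287)
cmd 2: set κ=0.8474 → (κ,φ,ℓ)=(0.8474,223.14°,1.2247) → tip=(-0.4236,-0.3969,1.0164)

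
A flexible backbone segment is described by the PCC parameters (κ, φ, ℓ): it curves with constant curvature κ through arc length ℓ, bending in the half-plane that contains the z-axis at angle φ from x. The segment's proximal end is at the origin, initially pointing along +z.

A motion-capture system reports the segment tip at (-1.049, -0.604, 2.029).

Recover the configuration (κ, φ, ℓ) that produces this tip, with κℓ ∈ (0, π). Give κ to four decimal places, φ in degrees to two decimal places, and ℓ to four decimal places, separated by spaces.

0.4337 209.93 2.4805

ρ = √(x²+y²) = √(-1.049² + -0.604²) = 1.21046
φ = atan2(y, x) mod 360° = atan2(-0.604, -1.049) = 209.9328°
|p|² = ρ² + z² = 1.21046² + 2.029² = 5.58206
κ = 2ρ / |p|² = 2×1.21046 / 5.58206 = 0.43370
θ = 2·atan2(ρ, z) = 2·atan2(1.21046, 2.029) = 1.07580 rad
ℓ = θ/κ = 1.07580/0.43370 = 2.48054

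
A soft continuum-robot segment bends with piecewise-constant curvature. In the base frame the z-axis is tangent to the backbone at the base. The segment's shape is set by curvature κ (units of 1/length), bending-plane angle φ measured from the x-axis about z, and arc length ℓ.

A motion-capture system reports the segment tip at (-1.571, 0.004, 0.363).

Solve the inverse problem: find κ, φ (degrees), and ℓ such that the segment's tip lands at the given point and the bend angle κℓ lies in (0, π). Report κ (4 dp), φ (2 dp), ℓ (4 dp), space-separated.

1.2085 179.85 2.2237

ρ = √(x²+y²) = √(-1.571² + 0.004²) = 1.57101
φ = atan2(y, x) mod 360° = atan2(0.004, -1.571) = 179.8541°
|p|² = ρ² + z² = 1.57101² + 0.363² = 2.59983
κ = 2ρ / |p|² = 2×1.57101 / 2.59983 = 1.20855
θ = 2·atan2(ρ, z) = 2·atan2(1.57101, 0.363) = 2.68744 rad
ℓ = θ/κ = 2.68744/1.20855 = 2.22370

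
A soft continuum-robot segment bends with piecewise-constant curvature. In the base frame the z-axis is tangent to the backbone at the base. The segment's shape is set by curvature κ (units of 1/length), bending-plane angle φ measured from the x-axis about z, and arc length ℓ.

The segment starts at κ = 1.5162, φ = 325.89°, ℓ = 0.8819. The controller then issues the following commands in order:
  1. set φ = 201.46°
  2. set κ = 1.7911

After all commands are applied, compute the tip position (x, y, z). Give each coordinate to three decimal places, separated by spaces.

initial: κ=1.5162, φ=325.89°, ℓ=0.8819
cmd 1: set φ=201.46° → (κ,φ,ℓ)=(1.5162,201.46°,0.8819) → tip=(-0.4717,-0.1854,0.6416)
cmd 2: set κ=1.7911 → (κ,φ,ℓ)=(1.7911,201.46°,0.8819) → tip=(-0.5242,-0.2061,0.5583)

-0.524 -0.206 0.558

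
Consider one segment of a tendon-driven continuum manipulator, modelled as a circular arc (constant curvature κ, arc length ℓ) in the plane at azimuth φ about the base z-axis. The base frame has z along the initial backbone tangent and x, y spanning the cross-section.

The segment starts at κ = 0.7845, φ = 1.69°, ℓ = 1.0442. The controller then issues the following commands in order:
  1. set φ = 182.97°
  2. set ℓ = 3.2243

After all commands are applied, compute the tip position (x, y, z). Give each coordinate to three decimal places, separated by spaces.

-2.315 -0.120 0.732

initial: κ=0.7845, φ=1.69°, ℓ=1.0442
cmd 1: set φ=182.97° → (κ,φ,ℓ)=(0.7845,182.97°,1.0442) → tip=(-0.4038,-0.0209,0.9313)
cmd 2: set ℓ=3.2243 → (κ,φ,ℓ)=(0.7845,182.97°,3.2243) → tip=(-2.3148,-0.1201,0.7325)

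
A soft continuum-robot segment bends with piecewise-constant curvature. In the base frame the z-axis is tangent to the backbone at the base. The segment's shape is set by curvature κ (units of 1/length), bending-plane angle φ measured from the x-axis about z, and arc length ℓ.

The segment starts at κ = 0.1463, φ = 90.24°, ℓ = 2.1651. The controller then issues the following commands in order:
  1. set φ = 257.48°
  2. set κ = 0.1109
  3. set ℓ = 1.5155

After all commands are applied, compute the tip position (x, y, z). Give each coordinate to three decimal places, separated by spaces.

initial: κ=0.1463, φ=90.24°, ℓ=2.1651
cmd 1: set φ=257.48° → (κ,φ,ℓ)=(0.1463,257.48°,2.1651) → tip=(-0.0737,-0.3320,2.1291)
cmd 2: set κ=0.1109 → (κ,φ,ℓ)=(0.1109,257.48°,2.1651) → tip=(-0.0561,-0.2525,2.1444)
cmd 3: set ℓ=1.5155 → (κ,φ,ℓ)=(0.1109,257.48°,1.5155) → tip=(-0.0275,-0.1240,1.5084)

-0.028 -0.124 1.508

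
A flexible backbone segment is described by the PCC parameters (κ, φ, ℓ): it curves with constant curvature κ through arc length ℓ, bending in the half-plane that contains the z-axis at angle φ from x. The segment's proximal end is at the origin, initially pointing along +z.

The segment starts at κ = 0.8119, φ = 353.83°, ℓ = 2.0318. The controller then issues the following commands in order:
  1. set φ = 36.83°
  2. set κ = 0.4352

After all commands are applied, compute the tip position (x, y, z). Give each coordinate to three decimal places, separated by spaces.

initial: κ=0.8119, φ=353.83°, ℓ=2.0318
cmd 1: set φ=36.83° → (κ,φ,ℓ)=(0.8119,36.83°,2.0318) → tip=(1.0635,0.7965,1.2279)
cmd 2: set κ=0.4352 → (κ,φ,ℓ)=(0.4352,36.83°,2.0318) → tip=(0.6734,0.5043,1.7772)

0.673 0.504 1.777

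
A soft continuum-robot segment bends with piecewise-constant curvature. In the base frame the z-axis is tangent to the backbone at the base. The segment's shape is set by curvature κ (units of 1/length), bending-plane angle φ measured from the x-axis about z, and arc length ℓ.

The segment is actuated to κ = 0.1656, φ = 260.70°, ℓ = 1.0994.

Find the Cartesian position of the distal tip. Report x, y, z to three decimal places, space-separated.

θ = κ·ℓ = 0.1656 × 1.0994 = 0.18206 rad
ρ = (1 − cos θ)/κ = (1 − 0.98347)/0.1656 = 0.09980
z = sin θ / κ = 0.18106/0.1656 = 1.09334
x = ρ cos φ = 0.09980 × cos(260.70°) = -0.01613
y = ρ sin φ = 0.09980 × sin(260.70°) = -0.09849

-0.016 -0.098 1.093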